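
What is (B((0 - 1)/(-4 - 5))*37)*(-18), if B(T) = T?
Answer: -74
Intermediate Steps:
(B((0 - 1)/(-4 - 5))*37)*(-18) = (((0 - 1)/(-4 - 5))*37)*(-18) = (-1/(-9)*37)*(-18) = (-1*(-1/9)*37)*(-18) = ((1/9)*37)*(-18) = (37/9)*(-18) = -74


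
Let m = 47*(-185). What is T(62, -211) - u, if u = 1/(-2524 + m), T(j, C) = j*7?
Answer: 4869047/11219 ≈ 434.00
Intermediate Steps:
m = -8695
T(j, C) = 7*j
u = -1/11219 (u = 1/(-2524 - 8695) = 1/(-11219) = -1/11219 ≈ -8.9135e-5)
T(62, -211) - u = 7*62 - 1*(-1/11219) = 434 + 1/11219 = 4869047/11219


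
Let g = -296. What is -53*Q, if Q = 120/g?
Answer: 795/37 ≈ 21.486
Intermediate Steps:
Q = -15/37 (Q = 120/(-296) = 120*(-1/296) = -15/37 ≈ -0.40541)
-53*Q = -53*(-15/37) = 795/37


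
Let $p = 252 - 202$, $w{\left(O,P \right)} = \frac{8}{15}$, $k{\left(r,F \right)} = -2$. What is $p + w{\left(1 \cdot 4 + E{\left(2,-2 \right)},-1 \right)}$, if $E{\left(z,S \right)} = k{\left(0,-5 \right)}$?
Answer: $\frac{758}{15} \approx 50.533$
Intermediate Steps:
$E{\left(z,S \right)} = -2$
$w{\left(O,P \right)} = \frac{8}{15}$ ($w{\left(O,P \right)} = 8 \cdot \frac{1}{15} = \frac{8}{15}$)
$p = 50$
$p + w{\left(1 \cdot 4 + E{\left(2,-2 \right)},-1 \right)} = 50 + \frac{8}{15} = \frac{758}{15}$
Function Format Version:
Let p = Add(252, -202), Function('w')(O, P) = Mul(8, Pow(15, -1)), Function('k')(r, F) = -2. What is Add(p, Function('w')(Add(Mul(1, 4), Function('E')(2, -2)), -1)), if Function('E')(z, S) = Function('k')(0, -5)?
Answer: Rational(758, 15) ≈ 50.533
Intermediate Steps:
Function('E')(z, S) = -2
Function('w')(O, P) = Rational(8, 15) (Function('w')(O, P) = Mul(8, Rational(1, 15)) = Rational(8, 15))
p = 50
Add(p, Function('w')(Add(Mul(1, 4), Function('E')(2, -2)), -1)) = Add(50, Rational(8, 15)) = Rational(758, 15)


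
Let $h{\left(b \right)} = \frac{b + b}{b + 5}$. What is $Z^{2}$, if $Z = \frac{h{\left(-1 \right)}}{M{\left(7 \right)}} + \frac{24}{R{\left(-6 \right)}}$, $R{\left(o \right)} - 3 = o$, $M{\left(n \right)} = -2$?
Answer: $\frac{961}{16} \approx 60.063$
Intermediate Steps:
$h{\left(b \right)} = \frac{2 b}{5 + b}$
$R{\left(o \right)} = 3 + o$
$Z = - \frac{31}{4}$ ($Z = \frac{2 \left(-1\right) \frac{1}{5 - 1}}{-2} + \frac{24}{3 - 6} = 2 \left(-1\right) \frac{1}{4} \left(- \frac{1}{2}\right) + \frac{24}{-3} = 2 \left(-1\right) \frac{1}{4} \left(- \frac{1}{2}\right) + 24 \left(- \frac{1}{3}\right) = \left(- \frac{1}{2}\right) \left(- \frac{1}{2}\right) - 8 = \frac{1}{4} - 8 = - \frac{31}{4} \approx -7.75$)
$Z^{2} = \left(- \frac{31}{4}\right)^{2} = \frac{961}{16}$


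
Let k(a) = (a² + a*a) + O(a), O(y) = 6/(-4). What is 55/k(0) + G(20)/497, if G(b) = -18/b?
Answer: -546727/14910 ≈ -36.668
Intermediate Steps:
O(y) = -3/2 (O(y) = 6*(-¼) = -3/2)
k(a) = -3/2 + 2*a² (k(a) = (a² + a*a) - 3/2 = (a² + a²) - 3/2 = 2*a² - 3/2 = -3/2 + 2*a²)
55/k(0) + G(20)/497 = 55/(-3/2 + 2*0²) - 18/20/497 = 55/(-3/2 + 2*0) - 18*1/20*(1/497) = 55/(-3/2 + 0) - 9/10*1/497 = 55/(-3/2) - 9/4970 = 55*(-⅔) - 9/4970 = -110/3 - 9/4970 = -546727/14910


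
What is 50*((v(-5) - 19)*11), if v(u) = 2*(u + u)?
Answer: -21450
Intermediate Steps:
v(u) = 4*u (v(u) = 2*(2*u) = 4*u)
50*((v(-5) - 19)*11) = 50*((4*(-5) - 19)*11) = 50*((-20 - 19)*11) = 50*(-39*11) = 50*(-429) = -21450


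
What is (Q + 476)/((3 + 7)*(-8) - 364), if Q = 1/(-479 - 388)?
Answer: -412691/384948 ≈ -1.0721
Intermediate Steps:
Q = -1/867 (Q = 1/(-867) = -1/867 ≈ -0.0011534)
(Q + 476)/((3 + 7)*(-8) - 364) = (-1/867 + 476)/((3 + 7)*(-8) - 364) = 412691/(867*(10*(-8) - 364)) = 412691/(867*(-80 - 364)) = (412691/867)/(-444) = (412691/867)*(-1/444) = -412691/384948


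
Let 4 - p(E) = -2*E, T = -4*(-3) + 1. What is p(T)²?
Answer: 900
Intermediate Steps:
T = 13 (T = 12 + 1 = 13)
p(E) = 4 + 2*E (p(E) = 4 - (-2)*E = 4 + 2*E)
p(T)² = (4 + 2*13)² = (4 + 26)² = 30² = 900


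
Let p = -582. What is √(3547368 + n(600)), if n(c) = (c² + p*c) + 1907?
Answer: 5*√142403 ≈ 1886.8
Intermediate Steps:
n(c) = 1907 + c² - 582*c (n(c) = (c² - 582*c) + 1907 = 1907 + c² - 582*c)
√(3547368 + n(600)) = √(3547368 + (1907 + 600² - 582*600)) = √(3547368 + (1907 + 360000 - 349200)) = √(3547368 + 12707) = √3560075 = 5*√142403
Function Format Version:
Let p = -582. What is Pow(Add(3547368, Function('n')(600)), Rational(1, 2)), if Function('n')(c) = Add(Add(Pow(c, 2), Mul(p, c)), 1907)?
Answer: Mul(5, Pow(142403, Rational(1, 2))) ≈ 1886.8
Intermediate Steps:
Function('n')(c) = Add(1907, Pow(c, 2), Mul(-582, c)) (Function('n')(c) = Add(Add(Pow(c, 2), Mul(-582, c)), 1907) = Add(1907, Pow(c, 2), Mul(-582, c)))
Pow(Add(3547368, Function('n')(600)), Rational(1, 2)) = Pow(Add(3547368, Add(1907, Pow(600, 2), Mul(-582, 600))), Rational(1, 2)) = Pow(Add(3547368, Add(1907, 360000, -349200)), Rational(1, 2)) = Pow(Add(3547368, 12707), Rational(1, 2)) = Pow(3560075, Rational(1, 2)) = Mul(5, Pow(142403, Rational(1, 2)))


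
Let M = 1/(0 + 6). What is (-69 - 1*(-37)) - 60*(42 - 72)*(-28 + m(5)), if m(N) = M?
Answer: -50132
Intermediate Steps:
M = 1/6 ≈ 0.16667
m(N) = 1/6
(-69 - 1*(-37)) - 60*(42 - 72)*(-28 + m(5)) = (-69 - 1*(-37)) - 60*(42 - 72)*(-28 + 1/6) = (-69 + 37) - (-1800)*(-167)/6 = -32 - 60*835 = -32 - 50100 = -50132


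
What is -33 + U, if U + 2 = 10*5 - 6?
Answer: 9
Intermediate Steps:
U = 42 (U = -2 + (10*5 - 6) = -2 + (50 - 6) = -2 + 44 = 42)
-33 + U = -33 + 42 = 9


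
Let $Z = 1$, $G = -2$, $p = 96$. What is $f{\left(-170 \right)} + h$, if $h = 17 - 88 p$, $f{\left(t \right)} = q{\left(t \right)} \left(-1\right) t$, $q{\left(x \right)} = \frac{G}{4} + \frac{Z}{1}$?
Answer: $-8346$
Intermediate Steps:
$q{\left(x \right)} = \frac{1}{2}$ ($q{\left(x \right)} = - \frac{2}{4} + 1 \cdot 1^{-1} = \left(-2\right) \frac{1}{4} + 1 \cdot 1 = - \frac{1}{2} + 1 = \frac{1}{2}$)
$f{\left(t \right)} = - \frac{t}{2}$ ($f{\left(t \right)} = \frac{1}{2} \left(-1\right) t = - \frac{t}{2}$)
$h = -8431$ ($h = 17 - 8448 = -8431$)
$f{\left(-170 \right)} + h = \left(- \frac{1}{2}\right) \left(-170\right) - 8431 = 85 - 8431 = -8346$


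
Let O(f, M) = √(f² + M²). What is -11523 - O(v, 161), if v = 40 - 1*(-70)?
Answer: -11523 - √38021 ≈ -11718.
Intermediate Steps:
v = 110 (v = 40 + 70 = 110)
O(f, M) = √(M² + f²)
-11523 - O(v, 161) = -11523 - √(161² + 110²) = -11523 - √(25921 + 12100) = -11523 - √38021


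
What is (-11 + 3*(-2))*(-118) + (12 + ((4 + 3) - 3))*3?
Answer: 2054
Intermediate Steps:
(-11 + 3*(-2))*(-118) + (12 + ((4 + 3) - 3))*3 = (-11 - 6)*(-118) + (12 + (7 - 3))*3 = -17*(-118) + (12 + 4)*3 = 2006 + 16*3 = 2006 + 48 = 2054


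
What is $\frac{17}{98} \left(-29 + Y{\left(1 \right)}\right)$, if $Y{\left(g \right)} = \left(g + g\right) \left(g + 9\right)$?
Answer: $- \frac{153}{98} \approx -1.5612$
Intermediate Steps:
$Y{\left(g \right)} = 2 g \left(9 + g\right)$
$\frac{17}{98} \left(-29 + Y{\left(1 \right)}\right) = \frac{17}{98} \left(-29 + 2 \cdot 1 \left(9 + 1\right)\right) = 17 \cdot \frac{1}{98} \left(-29 + 2 \cdot 1 \cdot 10\right) = \frac{17 \left(-29 + 20\right)}{98} = \frac{17}{98} \left(-9\right) = - \frac{153}{98}$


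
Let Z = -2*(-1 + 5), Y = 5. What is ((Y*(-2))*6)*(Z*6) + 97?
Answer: 2977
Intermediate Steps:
Z = -8 (Z = -2*4 = -8)
((Y*(-2))*6)*(Z*6) + 97 = ((5*(-2))*6)*(-8*6) + 97 = -10*6*(-48) + 97 = -60*(-48) + 97 = 2880 + 97 = 2977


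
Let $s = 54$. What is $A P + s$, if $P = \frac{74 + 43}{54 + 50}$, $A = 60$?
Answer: $\frac{243}{2} \approx 121.5$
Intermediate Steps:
$P = \frac{9}{8}$ ($P = \frac{117}{104} = 117 \cdot \frac{1}{104} = \frac{9}{8} \approx 1.125$)
$A P + s = 60 \cdot \frac{9}{8} + 54 = \frac{135}{2} + 54 = \frac{243}{2}$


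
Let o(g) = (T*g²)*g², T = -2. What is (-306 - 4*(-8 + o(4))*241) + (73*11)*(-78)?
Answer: 438340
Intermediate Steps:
o(g) = -2*g⁴ (o(g) = (-2*g²)*g² = -2*g⁴)
(-306 - 4*(-8 + o(4))*241) + (73*11)*(-78) = (-306 - 4*(-8 - 2*4⁴)*241) + (73*11)*(-78) = (-306 - 4*(-8 - 2*256)*241) + 803*(-78) = (-306 - 4*(-8 - 512)*241) - 62634 = (-306 - 4*(-520)*241) - 62634 = (-306 + 2080*241) - 62634 = (-306 + 501280) - 62634 = 500974 - 62634 = 438340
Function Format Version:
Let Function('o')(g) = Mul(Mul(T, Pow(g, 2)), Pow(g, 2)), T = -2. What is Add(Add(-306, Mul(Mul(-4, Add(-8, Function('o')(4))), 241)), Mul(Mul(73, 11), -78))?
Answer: 438340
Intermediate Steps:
Function('o')(g) = Mul(-2, Pow(g, 4)) (Function('o')(g) = Mul(Mul(-2, Pow(g, 2)), Pow(g, 2)) = Mul(-2, Pow(g, 4)))
Add(Add(-306, Mul(Mul(-4, Add(-8, Function('o')(4))), 241)), Mul(Mul(73, 11), -78)) = Add(Add(-306, Mul(Mul(-4, Add(-8, Mul(-2, Pow(4, 4)))), 241)), Mul(Mul(73, 11), -78)) = Add(Add(-306, Mul(Mul(-4, Add(-8, Mul(-2, 256))), 241)), Mul(803, -78)) = Add(Add(-306, Mul(Mul(-4, Add(-8, -512)), 241)), -62634) = Add(Add(-306, Mul(Mul(-4, -520), 241)), -62634) = Add(Add(-306, Mul(2080, 241)), -62634) = Add(Add(-306, 501280), -62634) = Add(500974, -62634) = 438340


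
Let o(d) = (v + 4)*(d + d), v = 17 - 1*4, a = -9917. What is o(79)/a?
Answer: -2686/9917 ≈ -0.27085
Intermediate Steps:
v = 13 (v = 17 - 4 = 13)
o(d) = 34*d (o(d) = (13 + 4)*(d + d) = 17*(2*d) = 34*d)
o(79)/a = (34*79)/(-9917) = 2686*(-1/9917) = -2686/9917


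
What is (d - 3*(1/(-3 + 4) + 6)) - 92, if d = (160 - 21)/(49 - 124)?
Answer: -8614/75 ≈ -114.85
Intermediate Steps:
d = -139/75 (d = 139/(-75) = 139*(-1/75) = -139/75 ≈ -1.8533)
(d - 3*(1/(-3 + 4) + 6)) - 92 = (-139/75 - 3*(1/(-3 + 4) + 6)) - 92 = (-139/75 - 3*(1/1 + 6)) - 92 = (-139/75 - 3*(1 + 6)) - 92 = (-139/75 - 3*7) - 92 = (-139/75 - 21) - 92 = -1714/75 - 92 = -8614/75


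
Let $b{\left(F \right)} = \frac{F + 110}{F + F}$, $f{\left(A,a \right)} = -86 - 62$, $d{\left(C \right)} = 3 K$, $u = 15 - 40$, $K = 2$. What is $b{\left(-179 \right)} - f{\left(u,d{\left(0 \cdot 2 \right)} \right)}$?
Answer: $\frac{53053}{358} \approx 148.19$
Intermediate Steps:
$u = -25$ ($u = 15 - 40 = -25$)
$d{\left(C \right)} = 6$ ($d{\left(C \right)} = 3 \cdot 2 = 6$)
$f{\left(A,a \right)} = -148$ ($f{\left(A,a \right)} = -86 - 62 = -148$)
$b{\left(F \right)} = \frac{110 + F}{2 F}$
$b{\left(-179 \right)} - f{\left(u,d{\left(0 \cdot 2 \right)} \right)} = \frac{110 - 179}{2 \left(-179\right)} - -148 = \frac{1}{2} \left(- \frac{1}{179}\right) \left(-69\right) + 148 = \frac{69}{358} + 148 = \frac{53053}{358}$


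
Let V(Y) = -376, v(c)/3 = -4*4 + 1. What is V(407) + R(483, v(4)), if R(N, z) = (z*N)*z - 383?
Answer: 977316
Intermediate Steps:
v(c) = -45 (v(c) = 3*(-4*4 + 1) = 3*(-16 + 1) = 3*(-15) = -45)
R(N, z) = -383 + N*z² (R(N, z) = (N*z)*z - 383 = N*z² - 383 = -383 + N*z²)
V(407) + R(483, v(4)) = -376 + (-383 + 483*(-45)²) = -376 + (-383 + 483*2025) = -376 + (-383 + 978075) = -376 + 977692 = 977316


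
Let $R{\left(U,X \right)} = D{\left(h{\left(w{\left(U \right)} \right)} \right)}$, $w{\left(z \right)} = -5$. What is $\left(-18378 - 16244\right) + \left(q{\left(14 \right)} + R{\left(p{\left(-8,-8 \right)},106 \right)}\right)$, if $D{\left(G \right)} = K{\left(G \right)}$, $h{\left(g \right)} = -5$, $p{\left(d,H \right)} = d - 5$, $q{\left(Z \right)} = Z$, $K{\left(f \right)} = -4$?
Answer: $-34612$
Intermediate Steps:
$p{\left(d,H \right)} = -5 + d$
$D{\left(G \right)} = -4$
$R{\left(U,X \right)} = -4$
$\left(-18378 - 16244\right) + \left(q{\left(14 \right)} + R{\left(p{\left(-8,-8 \right)},106 \right)}\right) = \left(-18378 - 16244\right) + \left(14 - 4\right) = \left(-18378 - 16244\right) + 10 = -34622 + 10 = -34612$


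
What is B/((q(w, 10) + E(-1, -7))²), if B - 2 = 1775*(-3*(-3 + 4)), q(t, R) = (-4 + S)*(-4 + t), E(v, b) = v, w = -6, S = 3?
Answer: -5323/81 ≈ -65.716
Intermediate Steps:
q(t, R) = 4 - t (q(t, R) = (-4 + 3)*(-4 + t) = -(-4 + t) = 4 - t)
B = -5323 (B = 2 + 1775*(-3*(-3 + 4)) = 2 + 1775*(-3*1) = 2 + 1775*(-3) = 2 - 5325 = -5323)
B/((q(w, 10) + E(-1, -7))²) = -5323/((4 - 1*(-6)) - 1)² = -5323/((4 + 6) - 1)² = -5323/(10 - 1)² = -5323/(9²) = -5323/81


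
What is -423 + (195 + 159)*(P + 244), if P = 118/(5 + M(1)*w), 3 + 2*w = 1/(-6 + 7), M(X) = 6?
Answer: 44181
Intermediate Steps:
w = -1 (w = -3/2 + 1/(2*(-6 + 7)) = -3/2 + (1/2)/1 = -3/2 + (1/2)*1 = -3/2 + 1/2 = -1)
P = -118 (P = 118/(5 + 6*(-1)) = 118/(5 - 6) = 118/(-1) = 118*(-1) = -118)
-423 + (195 + 159)*(P + 244) = -423 + (195 + 159)*(-118 + 244) = -423 + 354*126 = -423 + 44604 = 44181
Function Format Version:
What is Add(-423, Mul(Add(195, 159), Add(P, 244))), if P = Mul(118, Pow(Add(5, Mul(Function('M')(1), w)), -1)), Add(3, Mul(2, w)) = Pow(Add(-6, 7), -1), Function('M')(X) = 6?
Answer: 44181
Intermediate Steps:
w = -1 (w = Add(Rational(-3, 2), Mul(Rational(1, 2), Pow(Add(-6, 7), -1))) = Add(Rational(-3, 2), Mul(Rational(1, 2), Pow(1, -1))) = Add(Rational(-3, 2), Mul(Rational(1, 2), 1)) = Add(Rational(-3, 2), Rational(1, 2)) = -1)
P = -118 (P = Mul(118, Pow(Add(5, Mul(6, -1)), -1)) = Mul(118, Pow(Add(5, -6), -1)) = Mul(118, Pow(-1, -1)) = Mul(118, -1) = -118)
Add(-423, Mul(Add(195, 159), Add(P, 244))) = Add(-423, Mul(Add(195, 159), Add(-118, 244))) = Add(-423, Mul(354, 126)) = Add(-423, 44604) = 44181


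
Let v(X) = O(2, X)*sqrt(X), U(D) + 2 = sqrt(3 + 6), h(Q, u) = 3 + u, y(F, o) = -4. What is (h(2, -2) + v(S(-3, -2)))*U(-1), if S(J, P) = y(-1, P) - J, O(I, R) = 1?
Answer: 1 + I ≈ 1.0 + 1.0*I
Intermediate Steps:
S(J, P) = -4 - J
U(D) = 1 (U(D) = -2 + sqrt(3 + 6) = -2 + sqrt(9) = -2 + 3 = 1)
v(X) = sqrt(X) (v(X) = 1*sqrt(X) = sqrt(X))
(h(2, -2) + v(S(-3, -2)))*U(-1) = ((3 - 2) + sqrt(-4 - 1*(-3)))*1 = (1 + sqrt(-4 + 3))*1 = (1 + sqrt(-1))*1 = (1 + I)*1 = 1 + I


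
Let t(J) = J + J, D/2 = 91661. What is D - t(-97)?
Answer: 183516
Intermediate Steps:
D = 183322 (D = 2*91661 = 183322)
t(J) = 2*J
D - t(-97) = 183322 - 2*(-97) = 183322 - 1*(-194) = 183322 + 194 = 183516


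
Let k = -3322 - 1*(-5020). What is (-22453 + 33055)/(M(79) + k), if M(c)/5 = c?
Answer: 10602/2093 ≈ 5.0655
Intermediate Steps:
M(c) = 5*c
k = 1698 (k = -3322 + 5020 = 1698)
(-22453 + 33055)/(M(79) + k) = (-22453 + 33055)/(5*79 + 1698) = 10602/(395 + 1698) = 10602/2093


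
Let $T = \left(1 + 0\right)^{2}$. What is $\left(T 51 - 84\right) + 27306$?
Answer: $27273$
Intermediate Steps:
$T = 1$ ($T = 1^{2} = 1$)
$\left(T 51 - 84\right) + 27306 = \left(1 \cdot 51 - 84\right) + 27306 = \left(51 - 84\right) + 27306 = -33 + 27306 = 27273$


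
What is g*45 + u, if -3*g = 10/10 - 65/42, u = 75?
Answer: 1165/14 ≈ 83.214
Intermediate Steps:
g = 23/126 (g = -(10/10 - 65/42)/3 = -(10*(⅒) - 65*1/42)/3 = -(1 - 65/42)/3 = -⅓*(-23/42) = 23/126 ≈ 0.18254)
g*45 + u = (23/126)*45 + 75 = 115/14 + 75 = 1165/14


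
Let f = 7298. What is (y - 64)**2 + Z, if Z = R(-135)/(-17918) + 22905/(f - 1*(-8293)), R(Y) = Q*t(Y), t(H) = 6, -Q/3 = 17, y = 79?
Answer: 620304693/2738819 ≈ 226.49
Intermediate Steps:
Q = -51 (Q = -3*17 = -51)
R(Y) = -306 (R(Y) = -51*6 = -306)
Z = 4070418/2738819 (Z = -306/(-17918) + 22905/(7298 - 1*(-8293)) = -306*(-1/17918) + 22905/(7298 + 8293) = 9/527 + 22905/15591 = 9/527 + 22905*(1/15591) = 9/527 + 7635/5197 = 4070418/2738819 ≈ 1.4862)
(y - 64)**2 + Z = (79 - 64)**2 + 4070418/2738819 = 15**2 + 4070418/2738819 = 225 + 4070418/2738819 = 620304693/2738819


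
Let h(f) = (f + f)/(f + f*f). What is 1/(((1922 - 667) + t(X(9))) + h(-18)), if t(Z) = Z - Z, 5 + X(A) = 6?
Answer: 17/21333 ≈ 0.00079689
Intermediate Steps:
X(A) = 1 (X(A) = -5 + 6 = 1)
t(Z) = 0
h(f) = 2*f/(f + f²) (h(f) = (2*f)/(f + f²) = 2*f/(f + f²))
1/(((1922 - 667) + t(X(9))) + h(-18)) = 1/(((1922 - 667) + 0) + 2/(1 - 18)) = 1/((1255 + 0) + 2/(-17)) = 1/(1255 + 2*(-1/17)) = 1/(1255 - 2/17) = 1/(21333/17) = 17/21333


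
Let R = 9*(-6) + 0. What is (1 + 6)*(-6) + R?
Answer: -96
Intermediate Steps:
R = -54 (R = -54 + 0 = -54)
(1 + 6)*(-6) + R = (1 + 6)*(-6) - 54 = 7*(-6) - 54 = -42 - 54 = -96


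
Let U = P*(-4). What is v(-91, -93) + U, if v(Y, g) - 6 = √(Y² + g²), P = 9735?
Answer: -38934 + √16930 ≈ -38804.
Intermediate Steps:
v(Y, g) = 6 + √(Y² + g²)
U = -38940 (U = 9735*(-4) = -38940)
v(-91, -93) + U = (6 + √((-91)² + (-93)²)) - 38940 = (6 + √(8281 + 8649)) - 38940 = (6 + √16930) - 38940 = -38934 + √16930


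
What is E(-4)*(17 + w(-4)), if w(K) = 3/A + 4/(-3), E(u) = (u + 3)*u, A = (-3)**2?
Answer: 64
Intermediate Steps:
A = 9
E(u) = u*(3 + u) (E(u) = (3 + u)*u = u*(3 + u))
w(K) = -1 (w(K) = 3/9 + 4/(-3) = 3*(1/9) + 4*(-1/3) = 1/3 - 4/3 = -1)
E(-4)*(17 + w(-4)) = (-4*(3 - 4))*(17 - 1) = -4*(-1)*16 = 4*16 = 64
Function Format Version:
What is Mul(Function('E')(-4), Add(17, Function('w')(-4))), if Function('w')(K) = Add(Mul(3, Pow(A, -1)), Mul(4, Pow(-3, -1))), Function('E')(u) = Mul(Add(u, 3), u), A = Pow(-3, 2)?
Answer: 64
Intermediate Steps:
A = 9
Function('E')(u) = Mul(u, Add(3, u)) (Function('E')(u) = Mul(Add(3, u), u) = Mul(u, Add(3, u)))
Function('w')(K) = -1 (Function('w')(K) = Add(Mul(3, Pow(9, -1)), Mul(4, Pow(-3, -1))) = Add(Mul(3, Rational(1, 9)), Mul(4, Rational(-1, 3))) = Add(Rational(1, 3), Rational(-4, 3)) = -1)
Mul(Function('E')(-4), Add(17, Function('w')(-4))) = Mul(Mul(-4, Add(3, -4)), Add(17, -1)) = Mul(Mul(-4, -1), 16) = Mul(4, 16) = 64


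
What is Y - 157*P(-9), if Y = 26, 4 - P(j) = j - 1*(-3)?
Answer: -1544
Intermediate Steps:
P(j) = 1 - j (P(j) = 4 - (j - 1*(-3)) = 4 - (j + 3) = 4 - (3 + j) = 4 + (-3 - j) = 1 - j)
Y - 157*P(-9) = 26 - 157*(1 - 1*(-9)) = 26 - 157*(1 + 9) = 26 - 157*10 = 26 - 1570 = -1544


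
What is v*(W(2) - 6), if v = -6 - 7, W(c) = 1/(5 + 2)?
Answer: 533/7 ≈ 76.143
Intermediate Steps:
W(c) = 1/7
v = -13
v*(W(2) - 6) = -13*(1/7 - 6) = -13*(-41/7) = 533/7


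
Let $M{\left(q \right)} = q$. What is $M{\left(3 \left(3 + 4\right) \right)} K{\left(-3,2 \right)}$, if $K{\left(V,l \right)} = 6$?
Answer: $126$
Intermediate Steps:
$M{\left(3 \left(3 + 4\right) \right)} K{\left(-3,2 \right)} = 3 \left(3 + 4\right) 6 = 3 \cdot 7 \cdot 6 = 21 \cdot 6 = 126$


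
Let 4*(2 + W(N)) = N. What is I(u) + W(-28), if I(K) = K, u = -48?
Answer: -57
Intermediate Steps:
W(N) = -2 + N/4
I(u) + W(-28) = -48 + (-2 + (1/4)*(-28)) = -48 + (-2 - 7) = -48 - 9 = -57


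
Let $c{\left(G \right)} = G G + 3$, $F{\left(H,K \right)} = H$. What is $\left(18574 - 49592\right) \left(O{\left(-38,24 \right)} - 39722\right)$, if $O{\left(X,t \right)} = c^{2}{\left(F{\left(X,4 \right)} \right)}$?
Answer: $-63713670566$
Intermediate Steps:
$c{\left(G \right)} = 3 + G^{2}$ ($c{\left(G \right)} = G^{2} + 3 = 3 + G^{2}$)
$O{\left(X,t \right)} = \left(3 + X^{2}\right)^{2}$
$\left(18574 - 49592\right) \left(O{\left(-38,24 \right)} - 39722\right) = \left(18574 - 49592\right) \left(\left(3 + \left(-38\right)^{2}\right)^{2} - 39722\right) = - 31018 \left(\left(3 + 1444\right)^{2} - 39722\right) = - 31018 \left(1447^{2} - 39722\right) = - 31018 \left(2093809 - 39722\right) = \left(-31018\right) 2054087 = -63713670566$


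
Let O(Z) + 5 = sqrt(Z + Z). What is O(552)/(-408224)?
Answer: 5/408224 - sqrt(69)/102056 ≈ -6.9145e-5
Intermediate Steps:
O(Z) = -5 + sqrt(2)*sqrt(Z) (O(Z) = -5 + sqrt(Z + Z) = -5 + sqrt(2*Z) = -5 + sqrt(2)*sqrt(Z))
O(552)/(-408224) = (-5 + sqrt(2)*sqrt(552))/(-408224) = (-5 + sqrt(2)*(2*sqrt(138)))*(-1/408224) = (-5 + 4*sqrt(69))*(-1/408224) = 5/408224 - sqrt(69)/102056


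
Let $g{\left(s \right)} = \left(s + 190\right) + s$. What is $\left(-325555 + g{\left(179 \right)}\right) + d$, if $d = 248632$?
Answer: $-76375$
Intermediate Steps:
$g{\left(s \right)} = 190 + 2 s$ ($g{\left(s \right)} = \left(190 + s\right) + s = 190 + 2 s$)
$\left(-325555 + g{\left(179 \right)}\right) + d = \left(-325555 + \left(190 + 2 \cdot 179\right)\right) + 248632 = \left(-325555 + \left(190 + 358\right)\right) + 248632 = \left(-325555 + 548\right) + 248632 = -325007 + 248632 = -76375$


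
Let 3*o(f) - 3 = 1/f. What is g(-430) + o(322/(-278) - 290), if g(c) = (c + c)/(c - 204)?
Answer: 90651448/38487921 ≈ 2.3553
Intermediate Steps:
o(f) = 1 + 1/(3*f)
g(c) = 2*c/(-204 + c) (g(c) = (2*c)/(-204 + c) = 2*c/(-204 + c))
g(-430) + o(322/(-278) - 290) = 2*(-430)/(-204 - 430) + (⅓ + (322/(-278) - 290))/(322/(-278) - 290) = 2*(-430)/(-634) + (⅓ + (322*(-1/278) - 290))/(322*(-1/278) - 290) = 2*(-430)*(-1/634) + (⅓ + (-161/139 - 290))/(-161/139 - 290) = 430/317 + (⅓ - 40471/139)/(-40471/139) = 430/317 - 139/40471*(-121274/417) = 430/317 + 121274/121413 = 90651448/38487921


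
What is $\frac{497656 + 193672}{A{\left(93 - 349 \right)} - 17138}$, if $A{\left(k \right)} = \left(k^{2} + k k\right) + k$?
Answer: $\frac{345664}{56839} \approx 6.0815$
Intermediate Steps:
$A{\left(k \right)} = k + 2 k^{2}$ ($A{\left(k \right)} = \left(k^{2} + k^{2}\right) + k = 2 k^{2} + k = k + 2 k^{2}$)
$\frac{497656 + 193672}{A{\left(93 - 349 \right)} - 17138} = \frac{497656 + 193672}{\left(93 - 349\right) \left(1 + 2 \left(93 - 349\right)\right) - 17138} = \frac{691328}{- 256 \left(1 + 2 \left(-256\right)\right) - 17138} = \frac{691328}{- 256 \left(1 - 512\right) - 17138} = \frac{691328}{\left(-256\right) \left(-511\right) - 17138} = \frac{691328}{130816 - 17138} = \frac{691328}{113678} = 691328 \cdot \frac{1}{113678} = \frac{345664}{56839}$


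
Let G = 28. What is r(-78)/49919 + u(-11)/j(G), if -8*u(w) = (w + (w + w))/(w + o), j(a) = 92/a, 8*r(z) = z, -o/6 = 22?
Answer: -1071621/119406248 ≈ -0.0089746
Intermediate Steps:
o = -132 (o = -6*22 = -132)
r(z) = z/8
u(w) = -3*w/(8*(-132 + w)) (u(w) = -(w + (w + w))/(8*(w - 132)) = -(w + 2*w)/(8*(-132 + w)) = -3*w/(8*(-132 + w)))
r(-78)/49919 + u(-11)/j(G) = ((⅛)*(-78))/49919 + (-3*(-11)/(-1056 + 8*(-11)))/((92/28)) = -39/4*1/49919 + (-3*(-11)/(-1056 - 88))/((92*(1/28))) = -39/199676 + (-3*(-11)/(-1144))/(23/7) = -39/199676 - 3*(-11)*(-1/1144)*(7/23) = -39/199676 - 3/104*7/23 = -39/199676 - 21/2392 = -1071621/119406248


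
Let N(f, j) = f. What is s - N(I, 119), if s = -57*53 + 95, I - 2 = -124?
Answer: -2804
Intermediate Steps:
I = -122 (I = 2 - 124 = -122)
s = -2926 (s = -3021 + 95 = -2926)
s - N(I, 119) = -2926 - 1*(-122) = -2926 + 122 = -2804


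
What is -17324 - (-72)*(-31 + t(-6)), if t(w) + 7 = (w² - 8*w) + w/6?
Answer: -14084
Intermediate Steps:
t(w) = -7 + w² - 47*w/6 (t(w) = -7 + ((w² - 8*w) + w/6) = -7 + (w² - 47*w/6) = -7 + w² - 47*w/6)
-17324 - (-72)*(-31 + t(-6)) = -17324 - (-72)*(-31 + (-7 + (-6)² - 47/6*(-6))) = -17324 - (-72)*(-31 + (-7 + 36 + 47)) = -17324 - (-72)*(-31 + 76) = -17324 - (-72)*45 = -17324 - 1*(-3240) = -17324 + 3240 = -14084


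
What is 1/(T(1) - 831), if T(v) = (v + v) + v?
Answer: -1/828 ≈ -0.0012077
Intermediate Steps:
T(v) = 3*v (T(v) = 2*v + v = 3*v)
1/(T(1) - 831) = 1/(3*1 - 831) = 1/(3 - 831) = 1/(-828) = -1/828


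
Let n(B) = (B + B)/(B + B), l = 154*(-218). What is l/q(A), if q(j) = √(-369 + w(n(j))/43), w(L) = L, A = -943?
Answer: 16786*I*√682238/7933 ≈ 1747.7*I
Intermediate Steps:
l = -33572
n(B) = 1 (n(B) = (2*B)/((2*B)) = (2*B)*(1/(2*B)) = 1)
q(j) = I*√682238/43 (q(j) = √(-369 + 1/43) = √(-15866/43) = I*√682238/43)
l/q(A) = -33572*(-I*√682238/15866) = -(-16786)*I*√682238/7933 = 16786*I*√682238/7933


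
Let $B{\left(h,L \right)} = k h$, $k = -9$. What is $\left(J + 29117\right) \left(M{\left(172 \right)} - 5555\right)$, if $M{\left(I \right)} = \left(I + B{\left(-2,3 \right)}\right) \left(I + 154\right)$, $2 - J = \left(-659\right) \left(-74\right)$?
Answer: $-1107796095$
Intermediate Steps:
$B{\left(h,L \right)} = - 9 h$
$J = -48764$ ($J = 2 - \left(-659\right) \left(-74\right) = 2 - 48766 = -48764$)
$M{\left(I \right)} = \left(18 + I\right) \left(154 + I\right)$ ($M{\left(I \right)} = \left(I - -18\right) \left(I + 154\right) = \left(I + 18\right) \left(154 + I\right) = \left(18 + I\right) \left(154 + I\right)$)
$\left(J + 29117\right) \left(M{\left(172 \right)} - 5555\right) = \left(-48764 + 29117\right) \left(\left(2772 + 172^{2} + 172 \cdot 172\right) - 5555\right) = - 19647 \left(\left(2772 + 29584 + 29584\right) - 5555\right) = - 19647 \left(61940 - 5555\right) = \left(-19647\right) 56385 = -1107796095$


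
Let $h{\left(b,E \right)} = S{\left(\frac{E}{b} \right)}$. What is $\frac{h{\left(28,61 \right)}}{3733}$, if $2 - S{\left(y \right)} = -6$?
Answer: $\frac{8}{3733} \approx 0.002143$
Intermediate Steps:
$S{\left(y \right)} = 8$ ($S{\left(y \right)} = 2 - -6 = 2 + 6 = 8$)
$h{\left(b,E \right)} = 8$
$\frac{h{\left(28,61 \right)}}{3733} = \frac{8}{3733}$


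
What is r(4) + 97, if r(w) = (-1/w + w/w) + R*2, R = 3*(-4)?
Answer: 295/4 ≈ 73.750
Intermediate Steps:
R = -12
r(w) = -23 - 1/w (r(w) = (-1/w + w/w) - 12*2 = (-1/w + 1) - 24 = (1 - 1/w) - 24 = -23 - 1/w)
r(4) + 97 = (-23 - 1/4) + 97 = -93/4 + 97 = 295/4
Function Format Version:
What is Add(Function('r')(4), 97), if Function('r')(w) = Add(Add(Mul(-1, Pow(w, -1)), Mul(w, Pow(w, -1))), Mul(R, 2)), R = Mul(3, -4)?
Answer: Rational(295, 4) ≈ 73.750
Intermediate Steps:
R = -12
Function('r')(w) = Add(-23, Mul(-1, Pow(w, -1))) (Function('r')(w) = Add(Add(Mul(-1, Pow(w, -1)), Mul(w, Pow(w, -1))), Mul(-12, 2)) = Add(Add(Mul(-1, Pow(w, -1)), 1), -24) = Add(Add(1, Mul(-1, Pow(w, -1))), -24) = Add(-23, Mul(-1, Pow(w, -1))))
Add(Function('r')(4), 97) = Add(Add(-23, Mul(-1, Pow(4, -1))), 97) = Add(Add(-23, Mul(-1, Rational(1, 4))), 97) = Add(Add(-23, Rational(-1, 4)), 97) = Add(Rational(-93, 4), 97) = Rational(295, 4)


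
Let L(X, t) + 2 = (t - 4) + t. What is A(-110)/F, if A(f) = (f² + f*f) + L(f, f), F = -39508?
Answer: -11987/19754 ≈ -0.60681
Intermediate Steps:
L(X, t) = -6 + 2*t (L(X, t) = -2 + ((t - 4) + t) = -2 + ((-4 + t) + t) = -2 + (-4 + 2*t) = -6 + 2*t)
A(f) = -6 + 2*f + 2*f² (A(f) = (f² + f*f) + (-6 + 2*f) = (f² + f²) + (-6 + 2*f) = 2*f² + (-6 + 2*f) = -6 + 2*f + 2*f²)
A(-110)/F = (-6 + 2*(-110) + 2*(-110)²)/(-39508) = (-6 - 220 + 2*12100)*(-1/39508) = (-6 - 220 + 24200)*(-1/39508) = 23974*(-1/39508) = -11987/19754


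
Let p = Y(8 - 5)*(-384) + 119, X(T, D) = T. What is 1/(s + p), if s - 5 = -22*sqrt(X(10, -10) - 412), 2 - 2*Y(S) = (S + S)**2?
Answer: I/(2*(11*sqrt(402) + 3326*I)) ≈ 0.00014967 + 9.9249e-6*I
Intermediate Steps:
Y(S) = 1 - 2*S**2 (Y(S) = 1 - (S + S)**2/2 = 1 - 4*S**2/2 = 1 - 2*S**2)
p = 6647 (p = (1 - 2*(8 - 5)**2)*(-384) + 119 = (1 - 2*3**2)*(-384) + 119 = (1 - 2*9)*(-384) + 119 = (1 - 18)*(-384) + 119 = -17*(-384) + 119 = 6528 + 119 = 6647)
s = 5 - 22*I*sqrt(402) (s = 5 - 22*sqrt(10 - 412) = 5 - 22*I*sqrt(402) ≈ 5.0 - 441.1*I)
1/(s + p) = 1/((5 - 22*I*sqrt(402)) + 6647) = 1/(6652 - 22*I*sqrt(402))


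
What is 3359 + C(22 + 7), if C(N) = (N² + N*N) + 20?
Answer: 5061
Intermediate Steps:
C(N) = 20 + 2*N² (C(N) = (N² + N²) + 20 = 2*N² + 20 = 20 + 2*N²)
3359 + C(22 + 7) = 3359 + (20 + 2*(22 + 7)²) = 3359 + (20 + 2*29²) = 3359 + (20 + 2*841) = 3359 + (20 + 1682) = 3359 + 1702 = 5061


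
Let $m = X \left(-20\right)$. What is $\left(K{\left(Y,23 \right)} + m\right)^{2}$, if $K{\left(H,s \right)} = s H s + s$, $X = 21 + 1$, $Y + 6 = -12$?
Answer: $98783721$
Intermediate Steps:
$Y = -18$ ($Y = -6 - 12 = -18$)
$X = 22$
$K{\left(H,s \right)} = s + H s^{2}$ ($K{\left(H,s \right)} = H s s + s = H s^{2} + s = s + H s^{2}$)
$m = -440$ ($m = 22 \left(-20\right) = -440$)
$\left(K{\left(Y,23 \right)} + m\right)^{2} = \left(23 \left(1 - 414\right) - 440\right)^{2} = \left(23 \left(-413\right) - 440\right)^{2} = \left(-9499 - 440\right)^{2} = \left(-9939\right)^{2} = 98783721$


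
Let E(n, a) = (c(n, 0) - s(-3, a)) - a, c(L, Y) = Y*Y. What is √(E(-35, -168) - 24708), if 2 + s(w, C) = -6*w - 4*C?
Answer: 2*I*√6307 ≈ 158.83*I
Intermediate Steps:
c(L, Y) = Y²
s(w, C) = -2 - 6*w - 4*C (s(w, C) = -2 + (-6*w - 4*C) = -2 - 6*w - 4*C)
E(n, a) = -16 + 3*a (E(n, a) = (0² - (-2 - 6*(-3) - 4*a)) - a = (0 - (-2 + 18 - 4*a)) - a = (0 - (16 - 4*a)) - a = (0 + (-16 + 4*a)) - a = (-16 + 4*a) - a = -16 + 3*a)
√(E(-35, -168) - 24708) = √((-16 + 3*(-168)) - 24708) = √((-16 - 504) - 24708) = √(-520 - 24708) = √(-25228) = 2*I*√6307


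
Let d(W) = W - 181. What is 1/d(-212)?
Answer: -1/393 ≈ -0.0025445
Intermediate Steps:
d(W) = -181 + W
1/d(-212) = 1/(-181 - 212) = 1/(-393) = -1/393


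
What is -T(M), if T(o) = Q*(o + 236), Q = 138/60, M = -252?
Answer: 184/5 ≈ 36.800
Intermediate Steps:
Q = 23/10 (Q = 138*(1/60) = 23/10 ≈ 2.3000)
T(o) = 2714/5 + 23*o/10 (T(o) = 23*(o + 236)/10 = 23*(236 + o)/10 = 2714/5 + 23*o/10)
-T(M) = -(2714/5 + (23/10)*(-252)) = -(2714/5 - 2898/5) = -1*(-184/5) = 184/5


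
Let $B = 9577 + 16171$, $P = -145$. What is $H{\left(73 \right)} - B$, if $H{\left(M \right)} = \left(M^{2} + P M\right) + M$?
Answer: $-30931$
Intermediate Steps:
$B = 25748$
$H{\left(M \right)} = M^{2} - 144 M$ ($H{\left(M \right)} = \left(M^{2} - 145 M\right) + M = M^{2} - 144 M$)
$H{\left(73 \right)} - B = 73 \left(-144 + 73\right) - 25748 = 73 \left(-71\right) - 25748 = -5183 - 25748 = -30931$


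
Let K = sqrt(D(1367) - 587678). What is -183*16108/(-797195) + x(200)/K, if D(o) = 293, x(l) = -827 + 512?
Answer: 2947764/797195 + 7*I*sqrt(65265)/4351 ≈ 3.6977 + 0.41101*I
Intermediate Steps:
x(l) = -315
K = 3*I*sqrt(65265) (K = sqrt(293 - 587678) = sqrt(-587385) = 3*I*sqrt(65265) ≈ 766.41*I)
-183*16108/(-797195) + x(200)/K = -183*16108/(-797195) - 315*(-I*sqrt(65265)/195795) = -2947764*(-1/797195) - (-7)*I*sqrt(65265)/4351 = 2947764/797195 + 7*I*sqrt(65265)/4351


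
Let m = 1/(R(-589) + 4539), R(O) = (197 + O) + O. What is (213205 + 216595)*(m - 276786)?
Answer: -211634505746300/1779 ≈ -1.1896e+11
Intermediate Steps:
R(O) = 197 + 2*O
m = 1/3558 (m = 1/((197 + 2*(-589)) + 4539) = 1/((197 - 1178) + 4539) = 1/(-981 + 4539) = 1/3558 ≈ 0.00028106)
(213205 + 216595)*(m - 276786) = (213205 + 216595)*(1/3558 - 276786) = 429800*(-984804587/3558) = -211634505746300/1779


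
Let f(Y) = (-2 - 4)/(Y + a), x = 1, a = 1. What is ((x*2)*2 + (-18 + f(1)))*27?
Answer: -459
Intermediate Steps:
f(Y) = -6/(1 + Y) (f(Y) = (-2 - 4)/(Y + 1) = -6/(1 + Y))
((x*2)*2 + (-18 + f(1)))*27 = ((1*2)*2 + (-18 - 6/(1 + 1)))*27 = (2*2 + (-18 - 6/2))*27 = (4 + (-18 - 6*½))*27 = (4 + (-18 - 3))*27 = (4 - 21)*27 = -17*27 = -459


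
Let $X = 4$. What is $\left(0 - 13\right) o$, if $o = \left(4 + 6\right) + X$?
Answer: $-182$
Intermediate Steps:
$o = 14$ ($o = \left(4 + 6\right) + 4 = 10 + 4 = 14$)
$\left(0 - 13\right) o = \left(0 - 13\right) 14 = \left(-13\right) 14 = -182$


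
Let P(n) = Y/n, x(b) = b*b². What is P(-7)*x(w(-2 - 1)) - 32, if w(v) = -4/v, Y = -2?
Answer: -5920/189 ≈ -31.323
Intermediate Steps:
x(b) = b³
P(n) = -2/n
P(-7)*x(w(-2 - 1)) - 32 = (-2/(-7))*(-4/(-2 - 1))³ - 32 = (-2*(-⅐))*(-4/(-3))³ - 32 = 2*(-4*(-⅓))³/7 - 32 = 2*(4/3)³/7 - 32 = (2/7)*(64/27) - 32 = 128/189 - 32 = -5920/189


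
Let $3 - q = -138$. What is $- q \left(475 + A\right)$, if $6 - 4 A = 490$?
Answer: $-49914$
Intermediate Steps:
$A = -121$ ($A = \frac{3}{2} - \frac{245}{2} = -121$)
$q = 141$ ($q = 3 - -138 = 3 + 138 = 141$)
$- q \left(475 + A\right) = - 141 \left(475 - 121\right) = - 141 \cdot 354 = \left(-1\right) 49914 = -49914$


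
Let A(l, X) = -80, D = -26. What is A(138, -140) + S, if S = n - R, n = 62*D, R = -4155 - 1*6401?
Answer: 8864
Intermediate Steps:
R = -10556 (R = -4155 - 6401 = -10556)
n = -1612 (n = 62*(-26) = -1612)
S = 8944 (S = -1612 - 1*(-10556) = -1612 + 10556 = 8944)
A(138, -140) + S = -80 + 8944 = 8864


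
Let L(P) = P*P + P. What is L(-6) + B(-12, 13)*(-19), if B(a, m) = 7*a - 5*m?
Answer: 2861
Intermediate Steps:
B(a, m) = -5*m + 7*a
L(P) = P + P**2 (L(P) = P**2 + P = P + P**2)
L(-6) + B(-12, 13)*(-19) = -6*(1 - 6) + (-5*13 + 7*(-12))*(-19) = -6*(-5) + (-65 - 84)*(-19) = 30 - 149*(-19) = 30 + 2831 = 2861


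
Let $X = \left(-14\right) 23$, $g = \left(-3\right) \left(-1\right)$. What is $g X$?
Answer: $-966$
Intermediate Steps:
$g = 3$
$X = -322$
$g X = 3 \left(-322\right) = -966$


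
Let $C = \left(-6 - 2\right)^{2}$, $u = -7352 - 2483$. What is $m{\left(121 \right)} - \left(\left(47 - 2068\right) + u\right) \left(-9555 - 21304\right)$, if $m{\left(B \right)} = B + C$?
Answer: $-365864119$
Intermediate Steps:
$u = -9835$
$C = 64$ ($C = \left(-8\right)^{2} = 64$)
$m{\left(B \right)} = 64 + B$ ($m{\left(B \right)} = B + 64 = 64 + B$)
$m{\left(121 \right)} - \left(\left(47 - 2068\right) + u\right) \left(-9555 - 21304\right) = \left(64 + 121\right) - \left(\left(47 - 2068\right) - 9835\right) \left(-9555 - 21304\right) = 185 - \left(\left(47 - 2068\right) - 9835\right) \left(-30859\right) = 185 - \left(-2021 - 9835\right) \left(-30859\right) = 185 - \left(-11856\right) \left(-30859\right) = 185 - 365864304 = -365864119$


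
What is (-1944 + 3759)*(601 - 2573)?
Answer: -3579180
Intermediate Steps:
(-1944 + 3759)*(601 - 2573) = 1815*(-1972) = -3579180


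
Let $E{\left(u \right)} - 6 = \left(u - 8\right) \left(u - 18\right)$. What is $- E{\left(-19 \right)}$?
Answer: $-1005$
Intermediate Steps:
$E{\left(u \right)} = 6 + \left(-18 + u\right) \left(-8 + u\right)$ ($E{\left(u \right)} = 6 + \left(u - 8\right) \left(u - 18\right) = 6 + \left(u - 8\right) \left(-18 + u\right) = 6 + \left(-8 + u\right) \left(-18 + u\right) = 6 + \left(-18 + u\right) \left(-8 + u\right)$)
$- E{\left(-19 \right)} = - (150 + \left(-19\right)^{2} - -494) = - (150 + 361 + 494) = \left(-1\right) 1005 = -1005$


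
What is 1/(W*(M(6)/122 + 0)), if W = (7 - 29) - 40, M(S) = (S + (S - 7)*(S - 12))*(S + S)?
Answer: -61/4464 ≈ -0.013665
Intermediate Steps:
M(S) = 2*S*(S + (-12 + S)*(-7 + S)) (M(S) = (S + (-7 + S)*(-12 + S))*(2*S) = (S + (-12 + S)*(-7 + S))*(2*S) = 2*S*(S + (-12 + S)*(-7 + S)))
W = -62 (W = -22 - 40 = -62)
1/(W*(M(6)/122 + 0)) = 1/(-62*((2*6*(84 + 6**2 - 18*6))/122 + 0)) = 1/(-62*((2*6*(84 + 36 - 108))*(1/122) + 0)) = 1/(-62*((2*6*12)*(1/122) + 0)) = 1/(-62*(144*(1/122) + 0)) = 1/(-62*(72/61 + 0)) = 1/(-62*72/61) = 1/(-4464/61) = -61/4464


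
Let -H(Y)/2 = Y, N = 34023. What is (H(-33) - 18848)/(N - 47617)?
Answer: 9391/6797 ≈ 1.3816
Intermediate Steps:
H(Y) = -2*Y
(H(-33) - 18848)/(N - 47617) = (-2*(-33) - 18848)/(34023 - 47617) = (66 - 18848)/(-13594) = -18782*(-1/13594) = 9391/6797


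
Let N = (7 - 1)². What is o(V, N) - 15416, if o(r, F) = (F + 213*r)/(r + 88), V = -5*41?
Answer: -586681/39 ≈ -15043.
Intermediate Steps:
V = -205
N = 36 (N = 6² = 36)
o(r, F) = (F + 213*r)/(88 + r)
o(V, N) - 15416 = (36 + 213*(-205))/(88 - 205) - 15416 = (36 - 43665)/(-117) - 15416 = -1/117*(-43629) - 15416 = 14543/39 - 15416 = -586681/39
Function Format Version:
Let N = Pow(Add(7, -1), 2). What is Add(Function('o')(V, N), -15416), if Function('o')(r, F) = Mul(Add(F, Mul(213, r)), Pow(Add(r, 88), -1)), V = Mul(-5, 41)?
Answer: Rational(-586681, 39) ≈ -15043.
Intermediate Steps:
V = -205
N = 36 (N = Pow(6, 2) = 36)
Function('o')(r, F) = Mul(Pow(Add(88, r), -1), Add(F, Mul(213, r))) (Function('o')(r, F) = Mul(Add(F, Mul(213, r)), Pow(Add(88, r), -1)) = Mul(Pow(Add(88, r), -1), Add(F, Mul(213, r))))
Add(Function('o')(V, N), -15416) = Add(Mul(Pow(Add(88, -205), -1), Add(36, Mul(213, -205))), -15416) = Add(Mul(Pow(-117, -1), Add(36, -43665)), -15416) = Add(Mul(Rational(-1, 117), -43629), -15416) = Add(Rational(14543, 39), -15416) = Rational(-586681, 39)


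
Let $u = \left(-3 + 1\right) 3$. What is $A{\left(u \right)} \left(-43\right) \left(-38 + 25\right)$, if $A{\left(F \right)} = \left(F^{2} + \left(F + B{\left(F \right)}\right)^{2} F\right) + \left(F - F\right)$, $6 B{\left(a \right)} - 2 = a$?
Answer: $- \frac{386828}{3} \approx -1.2894 \cdot 10^{5}$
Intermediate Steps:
$B{\left(a \right)} = \frac{1}{3} + \frac{a}{6}$
$u = -6$ ($u = \left(-2\right) 3 = -6$)
$A{\left(F \right)} = F^{2} + F \left(\frac{1}{3} + \frac{7 F}{6}\right)^{2}$ ($A{\left(F \right)} = \left(F^{2} + \left(F + \left(\frac{1}{3} + \frac{F}{6}\right)\right)^{2} F\right) + \left(F - F\right) = \left(F^{2} + \left(\frac{1}{3} + \frac{7 F}{6}\right)^{2} F\right) + 0 = \left(F^{2} + F \left(\frac{1}{3} + \frac{7 F}{6}\right)^{2}\right) + 0 = F^{2} + F \left(\frac{1}{3} + \frac{7 F}{6}\right)^{2}$)
$A{\left(u \right)} \left(-43\right) \left(-38 + 25\right) = \frac{1}{36} \left(-6\right) \left(\left(2 + 7 \left(-6\right)\right)^{2} + 36 \left(-6\right)\right) \left(-43\right) \left(-38 + 25\right) = \frac{1}{36} \left(-6\right) \left(\left(2 - 42\right)^{2} - 216\right) \left(-43\right) \left(-13\right) = \frac{1}{36} \left(-6\right) \left(\left(-40\right)^{2} - 216\right) \left(-43\right) \left(-13\right) = \frac{1}{36} \left(-6\right) \left(1600 - 216\right) \left(-43\right) \left(-13\right) = \frac{1}{36} \left(-6\right) 1384 \left(-43\right) \left(-13\right) = \left(- \frac{692}{3}\right) \left(-43\right) \left(-13\right) = \frac{29756}{3} \left(-13\right) = - \frac{386828}{3}$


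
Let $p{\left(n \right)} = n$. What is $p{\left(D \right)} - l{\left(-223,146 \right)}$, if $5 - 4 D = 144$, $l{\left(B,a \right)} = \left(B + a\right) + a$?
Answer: $- \frac{415}{4} \approx -103.75$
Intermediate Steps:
$l{\left(B,a \right)} = B + 2 a$
$D = - \frac{139}{4}$ ($D = \frac{5}{4} - 36 = - \frac{139}{4} \approx -34.75$)
$p{\left(D \right)} - l{\left(-223,146 \right)} = - \frac{139}{4} - \left(-223 + 2 \cdot 146\right) = - \frac{139}{4} - \left(-223 + 292\right) = - \frac{139}{4} - 69 = - \frac{415}{4}$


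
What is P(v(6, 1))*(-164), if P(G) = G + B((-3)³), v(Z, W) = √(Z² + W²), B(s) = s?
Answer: 4428 - 164*√37 ≈ 3430.4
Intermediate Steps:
v(Z, W) = √(W² + Z²)
P(G) = -27 + G (P(G) = G + (-3)³ = G - 27 = -27 + G)
P(v(6, 1))*(-164) = (-27 + √(1² + 6²))*(-164) = (-27 + √(1 + 36))*(-164) = (-27 + √37)*(-164) = 4428 - 164*√37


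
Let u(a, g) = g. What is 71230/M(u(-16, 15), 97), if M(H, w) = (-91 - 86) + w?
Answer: -7123/8 ≈ -890.38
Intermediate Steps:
M(H, w) = -177 + w
71230/M(u(-16, 15), 97) = 71230/(-177 + 97) = 71230/(-80) = 71230*(-1/80) = -7123/8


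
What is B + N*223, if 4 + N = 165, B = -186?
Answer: 35717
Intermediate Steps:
N = 161 (N = -4 + 165 = 161)
B + N*223 = -186 + 161*223 = -186 + 35903 = 35717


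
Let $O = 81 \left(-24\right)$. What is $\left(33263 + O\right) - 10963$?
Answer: $20356$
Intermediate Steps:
$O = -1944$
$\left(33263 + O\right) - 10963 = \left(33263 - 1944\right) - 10963 = 31319 - 10963 = 20356$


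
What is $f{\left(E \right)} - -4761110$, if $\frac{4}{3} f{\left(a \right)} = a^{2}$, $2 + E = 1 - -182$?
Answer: $\frac{19142723}{4} \approx 4.7857 \cdot 10^{6}$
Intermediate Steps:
$E = 181$ ($E = -2 + \left(1 - -182\right) = -2 + \left(1 + 182\right) = -2 + 183 = 181$)
$f{\left(a \right)} = \frac{3 a^{2}}{4}$
$f{\left(E \right)} - -4761110 = \frac{3 \cdot 181^{2}}{4} - -4761110 = \frac{3}{4} \cdot 32761 + 4761110 = \frac{98283}{4} + 4761110 = \frac{19142723}{4}$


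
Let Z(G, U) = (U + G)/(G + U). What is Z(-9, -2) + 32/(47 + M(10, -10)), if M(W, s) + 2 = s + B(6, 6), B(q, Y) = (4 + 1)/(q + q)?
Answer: 809/425 ≈ 1.9035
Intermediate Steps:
B(q, Y) = 5/(2*q) (B(q, Y) = 5/((2*q)) = 5*(1/(2*q)) = 5/(2*q))
Z(G, U) = 1 (Z(G, U) = (G + U)/(G + U) = 1)
M(W, s) = -19/12 + s (M(W, s) = -2 + (s + (5/2)/6) = -2 + (s + (5/2)*(⅙)) = -2 + (s + 5/12) = -2 + (5/12 + s) = -19/12 + s)
Z(-9, -2) + 32/(47 + M(10, -10)) = 1 + 32/(47 + (-19/12 - 10)) = 1 + 32/(47 - 139/12) = 1 + 32/(425/12) = 1 + (12/425)*32 = 1 + 384/425 = 809/425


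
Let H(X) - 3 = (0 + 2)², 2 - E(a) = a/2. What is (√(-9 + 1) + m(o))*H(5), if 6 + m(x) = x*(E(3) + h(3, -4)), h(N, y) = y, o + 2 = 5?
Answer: -231/2 + 14*I*√2 ≈ -115.5 + 19.799*I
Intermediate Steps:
o = 3 (o = -2 + 5 = 3)
E(a) = 2 - a/2
H(X) = 7 (H(X) = 3 + (0 + 2)² = 3 + 2² = 3 + 4 = 7)
m(x) = -6 - 7*x/2 (m(x) = -6 + x*((2 - ½*3) - 4) = -6 + x*((2 - 3/2) - 4) = -6 + x*(½ - 4) = -6 + x*(-7/2) = -6 - 7*x/2)
(√(-9 + 1) + m(o))*H(5) = (√(-9 + 1) + (-6 - 7/2*3))*7 = (√(-8) + (-6 - 21/2))*7 = (2*I*√2 - 33/2)*7 = (-33/2 + 2*I*√2)*7 = -231/2 + 14*I*√2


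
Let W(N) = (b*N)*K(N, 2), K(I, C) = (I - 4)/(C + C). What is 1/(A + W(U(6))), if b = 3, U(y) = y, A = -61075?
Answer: -1/61066 ≈ -1.6376e-5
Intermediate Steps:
K(I, C) = (-4 + I)/(2*C) (K(I, C) = (-4 + I)/((2*C)) = (-4 + I)*(1/(2*C)) = (-4 + I)/(2*C))
W(N) = 3*N*(-1 + N/4) (W(N) = (3*N)*((½)*(-4 + N)/2) = (3*N)*((½)*(½)*(-4 + N)) = (3*N)*(-1 + N/4) = 3*N*(-1 + N/4))
1/(A + W(U(6))) = 1/(-61075 + (¾)*6*(-4 + 6)) = 1/(-61075 + (¾)*6*2) = 1/(-61075 + 9) = 1/(-61066) = -1/61066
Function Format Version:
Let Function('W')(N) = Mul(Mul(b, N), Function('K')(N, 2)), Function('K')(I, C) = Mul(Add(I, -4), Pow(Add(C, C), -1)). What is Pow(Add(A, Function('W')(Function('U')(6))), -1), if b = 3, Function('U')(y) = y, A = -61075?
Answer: Rational(-1, 61066) ≈ -1.6376e-5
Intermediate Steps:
Function('K')(I, C) = Mul(Rational(1, 2), Pow(C, -1), Add(-4, I)) (Function('K')(I, C) = Mul(Add(-4, I), Pow(Mul(2, C), -1)) = Mul(Add(-4, I), Mul(Rational(1, 2), Pow(C, -1))) = Mul(Rational(1, 2), Pow(C, -1), Add(-4, I)))
Function('W')(N) = Mul(3, N, Add(-1, Mul(Rational(1, 4), N))) (Function('W')(N) = Mul(Mul(3, N), Mul(Rational(1, 2), Pow(2, -1), Add(-4, N))) = Mul(Mul(3, N), Mul(Rational(1, 2), Rational(1, 2), Add(-4, N))) = Mul(Mul(3, N), Add(-1, Mul(Rational(1, 4), N))) = Mul(3, N, Add(-1, Mul(Rational(1, 4), N))))
Pow(Add(A, Function('W')(Function('U')(6))), -1) = Pow(Add(-61075, Mul(Rational(3, 4), 6, Add(-4, 6))), -1) = Pow(Add(-61075, Mul(Rational(3, 4), 6, 2)), -1) = Pow(Add(-61075, 9), -1) = Pow(-61066, -1) = Rational(-1, 61066)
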